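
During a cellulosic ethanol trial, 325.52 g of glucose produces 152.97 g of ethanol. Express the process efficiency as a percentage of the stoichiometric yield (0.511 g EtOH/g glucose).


Fermentation efficiency = (actual / (0.511 * glucose)) * 100
= (152.97 / (0.511 * 325.52)) * 100
= 91.9618%

91.9618%


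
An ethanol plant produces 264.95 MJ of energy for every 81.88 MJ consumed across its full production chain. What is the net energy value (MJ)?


NEV = E_out - E_in
= 264.95 - 81.88
= 183.0700 MJ

183.0700 MJ


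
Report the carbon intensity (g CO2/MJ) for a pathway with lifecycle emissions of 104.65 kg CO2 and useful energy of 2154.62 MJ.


CI = CO2 * 1000 / E
= 104.65 * 1000 / 2154.62
= 48.5700 g CO2/MJ

48.5700 g CO2/MJ


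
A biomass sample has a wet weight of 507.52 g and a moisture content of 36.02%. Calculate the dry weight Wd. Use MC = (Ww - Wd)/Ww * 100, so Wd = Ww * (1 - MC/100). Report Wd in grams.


Wd = Ww * (1 - MC/100)
= 507.52 * (1 - 36.02/100)
= 324.7113 g

324.7113 g


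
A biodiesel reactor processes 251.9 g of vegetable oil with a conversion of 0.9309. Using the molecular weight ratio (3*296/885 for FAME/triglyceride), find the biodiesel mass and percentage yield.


m_FAME = oil * conv * (3 * 296 / 885) = oil * conv * (888/885)
= 251.9 * 0.9309 * 888 / 885
= 235.2886 g
Y = m_FAME / oil * 100 = conv * (888/885) * 100
= 0.9309 * 888 / 885 * 100
= 93.41%

235.2886 g FAME; Y = 93.41%


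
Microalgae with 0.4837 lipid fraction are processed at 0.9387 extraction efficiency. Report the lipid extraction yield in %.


Y = lipid_content * extraction_eff * 100
= 0.4837 * 0.9387 * 100
= 45.4049%

45.4049%


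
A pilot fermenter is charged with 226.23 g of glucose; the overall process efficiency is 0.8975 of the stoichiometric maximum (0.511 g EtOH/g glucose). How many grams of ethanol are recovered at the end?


Actual ethanol: m = 0.511 * 226.23 * 0.8975
m = 103.7542 g

103.7542 g


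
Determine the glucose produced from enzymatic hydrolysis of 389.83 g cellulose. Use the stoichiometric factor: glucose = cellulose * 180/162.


glucose = cellulose * 180/162
= 389.83 * 180/162
= 433.1444 g

433.1444 g


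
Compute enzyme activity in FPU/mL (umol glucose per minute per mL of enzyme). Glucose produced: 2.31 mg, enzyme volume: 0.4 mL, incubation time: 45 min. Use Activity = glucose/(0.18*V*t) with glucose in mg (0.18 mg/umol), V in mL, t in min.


Activity = glucose_mg / (0.18 mg/umol * V_mL * t_min)
= 2.31 / (0.18 * 0.4 * 45)
= 0.7130 FPU/mL

0.7130 FPU/mL


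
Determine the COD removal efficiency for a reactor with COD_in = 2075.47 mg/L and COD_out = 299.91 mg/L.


eta = (COD_in - COD_out) / COD_in * 100
= (2075.47 - 299.91) / 2075.47 * 100
= 85.5498%

85.5498%


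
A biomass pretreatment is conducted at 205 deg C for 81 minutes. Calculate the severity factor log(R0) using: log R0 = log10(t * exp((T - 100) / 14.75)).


logR0 = log10(t * exp((T - 100) / 14.75))
= log10(81 * exp((205 - 100) / 14.75))
= 5.0001

5.0001


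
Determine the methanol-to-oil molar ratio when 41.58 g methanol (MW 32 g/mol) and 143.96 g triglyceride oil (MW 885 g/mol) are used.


Molar ratio = n_MeOH / n_oil = (MeOH/32) / (oil/885) = (MeOH * 885) / (32 * oil)
= (41.58 * 885) / (32 * 143.96)
= 7.9880

7.9880


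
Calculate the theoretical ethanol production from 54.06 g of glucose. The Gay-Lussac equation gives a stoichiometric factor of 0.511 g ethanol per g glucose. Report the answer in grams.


Theoretical ethanol yield: m_EtOH = 0.511 * m_glucose
m_EtOH = 0.511 * 54.06 = 27.6247 g

27.6247 g


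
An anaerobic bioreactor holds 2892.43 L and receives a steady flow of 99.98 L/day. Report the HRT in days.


HRT = V / Q
= 2892.43 / 99.98
= 28.9301 days

28.9301 days


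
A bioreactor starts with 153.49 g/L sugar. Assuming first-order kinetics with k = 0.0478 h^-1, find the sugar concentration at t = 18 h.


S = S0 * exp(-k * t)
S = 153.49 * exp(-0.0478 * 18)
S = 64.9252 g/L

64.9252 g/L


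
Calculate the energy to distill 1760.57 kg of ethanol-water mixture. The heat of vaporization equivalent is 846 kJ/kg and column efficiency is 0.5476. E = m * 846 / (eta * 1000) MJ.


E = m * 846 / (eta * 1000)
= 1760.57 * 846 / (0.5476 * 1000)
= 2719.9456 MJ

2719.9456 MJ


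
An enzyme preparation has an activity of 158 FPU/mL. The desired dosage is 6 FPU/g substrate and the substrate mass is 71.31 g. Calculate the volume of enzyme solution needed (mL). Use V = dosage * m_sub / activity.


V = dosage * m_sub / activity
V = 6 * 71.31 / 158
V = 2.7080 mL

2.7080 mL


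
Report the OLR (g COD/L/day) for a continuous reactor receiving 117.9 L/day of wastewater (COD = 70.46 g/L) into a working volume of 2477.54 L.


OLR = Q * S / V
= 117.9 * 70.46 / 2477.54
= 3.3530 g/L/day

3.3530 g/L/day


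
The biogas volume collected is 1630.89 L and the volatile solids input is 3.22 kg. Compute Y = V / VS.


Y = V / VS
= 1630.89 / 3.22
= 506.4876 L/kg VS

506.4876 L/kg VS


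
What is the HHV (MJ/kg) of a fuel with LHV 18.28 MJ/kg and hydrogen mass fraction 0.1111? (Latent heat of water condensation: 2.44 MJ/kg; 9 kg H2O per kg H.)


HHV = LHV + H_frac * 9 * 2.44
= 18.28 + 0.1111 * 9 * 2.44
= 20.7198 MJ/kg

20.7198 MJ/kg


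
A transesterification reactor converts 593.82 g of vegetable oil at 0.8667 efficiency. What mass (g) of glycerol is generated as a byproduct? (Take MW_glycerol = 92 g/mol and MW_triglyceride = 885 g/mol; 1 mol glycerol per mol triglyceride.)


glycerol = oil * conv * (92/885)
= 593.82 * 0.8667 * 92 / 885
= 53.5018 g

53.5018 g


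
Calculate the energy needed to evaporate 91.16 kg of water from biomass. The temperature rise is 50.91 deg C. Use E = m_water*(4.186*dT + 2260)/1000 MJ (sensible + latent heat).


E = m_water * (4.186 * dT + 2260) / 1000
= 91.16 * (4.186 * 50.91 + 2260) / 1000
= 225.4486 MJ

225.4486 MJ


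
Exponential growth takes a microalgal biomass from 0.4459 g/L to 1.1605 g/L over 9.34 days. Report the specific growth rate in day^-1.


mu = ln(X2/X1) / dt
= ln(1.1605/0.4459) / 9.34
= 0.1024 per day

0.1024 per day


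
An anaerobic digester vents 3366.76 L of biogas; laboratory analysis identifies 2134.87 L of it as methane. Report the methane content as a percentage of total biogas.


CH4% = V_CH4 / V_total * 100
= 2134.87 / 3366.76 * 100
= 63.4102%

63.4102%


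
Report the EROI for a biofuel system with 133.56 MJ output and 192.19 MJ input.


EROI = E_out / E_in
= 133.56 / 192.19
= 0.6949

0.6949


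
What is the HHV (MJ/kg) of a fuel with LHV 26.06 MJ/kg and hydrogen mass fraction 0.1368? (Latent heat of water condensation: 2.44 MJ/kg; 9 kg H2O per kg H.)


HHV = LHV + H_frac * 9 * 2.44
= 26.06 + 0.1368 * 9 * 2.44
= 29.0641 MJ/kg

29.0641 MJ/kg


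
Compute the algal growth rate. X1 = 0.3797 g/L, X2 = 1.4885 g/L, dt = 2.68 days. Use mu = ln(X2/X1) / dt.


mu = ln(X2/X1) / dt
= ln(1.4885/0.3797) / 2.68
= 0.5098 per day

0.5098 per day


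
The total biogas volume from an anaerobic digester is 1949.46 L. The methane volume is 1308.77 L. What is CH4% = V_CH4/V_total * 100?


CH4% = V_CH4 / V_total * 100
= 1308.77 / 1949.46 * 100
= 67.1350%

67.1350%


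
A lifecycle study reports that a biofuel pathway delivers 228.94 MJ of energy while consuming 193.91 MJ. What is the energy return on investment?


EROI = E_out / E_in
= 228.94 / 193.91
= 1.1807

1.1807


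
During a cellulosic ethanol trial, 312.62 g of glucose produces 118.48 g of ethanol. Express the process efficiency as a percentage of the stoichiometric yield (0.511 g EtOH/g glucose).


Fermentation efficiency = (actual / (0.511 * glucose)) * 100
= (118.48 / (0.511 * 312.62)) * 100
= 74.1664%

74.1664%


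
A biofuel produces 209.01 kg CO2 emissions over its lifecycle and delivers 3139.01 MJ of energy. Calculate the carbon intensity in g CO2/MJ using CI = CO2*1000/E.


CI = CO2 * 1000 / E
= 209.01 * 1000 / 3139.01
= 66.5847 g CO2/MJ

66.5847 g CO2/MJ


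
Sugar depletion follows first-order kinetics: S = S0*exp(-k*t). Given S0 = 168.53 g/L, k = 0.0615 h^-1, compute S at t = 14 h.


S = S0 * exp(-k * t)
S = 168.53 * exp(-0.0615 * 14)
S = 71.2442 g/L

71.2442 g/L


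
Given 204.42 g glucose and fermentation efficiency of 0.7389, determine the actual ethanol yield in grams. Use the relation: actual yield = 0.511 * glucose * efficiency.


Actual ethanol: m = 0.511 * 204.42 * 0.7389
m = 77.1845 g

77.1845 g


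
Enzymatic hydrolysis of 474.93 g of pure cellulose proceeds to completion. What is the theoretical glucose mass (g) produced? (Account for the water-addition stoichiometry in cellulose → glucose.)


glucose = cellulose * 180/162
= 474.93 * 180/162
= 527.7000 g

527.7000 g


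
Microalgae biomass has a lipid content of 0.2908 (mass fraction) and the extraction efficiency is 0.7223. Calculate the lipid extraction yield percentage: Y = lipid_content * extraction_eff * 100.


Y = lipid_content * extraction_eff * 100
= 0.2908 * 0.7223 * 100
= 21.0045%

21.0045%


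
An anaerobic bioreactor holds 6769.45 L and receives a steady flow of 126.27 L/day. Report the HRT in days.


HRT = V / Q
= 6769.45 / 126.27
= 53.6109 days

53.6109 days


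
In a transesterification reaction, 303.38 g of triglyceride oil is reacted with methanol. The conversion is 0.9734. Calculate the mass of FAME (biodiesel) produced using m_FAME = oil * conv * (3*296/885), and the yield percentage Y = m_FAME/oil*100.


m_FAME = oil * conv * (3 * 296 / 885) = oil * conv * (888/885)
= 303.38 * 0.9734 * 888 / 885
= 296.3111 g
Y = m_FAME / oil * 100 = conv * (888/885) * 100
= 0.9734 * 888 / 885 * 100
= 97.67%

296.3111 g FAME; Y = 97.67%


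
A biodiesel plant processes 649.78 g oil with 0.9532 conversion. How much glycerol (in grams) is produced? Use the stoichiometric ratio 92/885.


glycerol = oil * conv * (92/885)
= 649.78 * 0.9532 * 92 / 885
= 64.3865 g

64.3865 g


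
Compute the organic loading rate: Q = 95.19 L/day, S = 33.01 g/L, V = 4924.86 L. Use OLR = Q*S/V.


OLR = Q * S / V
= 95.19 * 33.01 / 4924.86
= 0.6380 g/L/day

0.6380 g/L/day


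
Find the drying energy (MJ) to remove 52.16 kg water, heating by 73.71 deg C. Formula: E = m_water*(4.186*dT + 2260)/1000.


E = m_water * (4.186 * dT + 2260) / 1000
= 52.16 * (4.186 * 73.71 + 2260) / 1000
= 133.9756 MJ

133.9756 MJ


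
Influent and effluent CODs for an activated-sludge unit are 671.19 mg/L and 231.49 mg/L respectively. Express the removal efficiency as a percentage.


eta = (COD_in - COD_out) / COD_in * 100
= (671.19 - 231.49) / 671.19 * 100
= 65.5105%

65.5105%


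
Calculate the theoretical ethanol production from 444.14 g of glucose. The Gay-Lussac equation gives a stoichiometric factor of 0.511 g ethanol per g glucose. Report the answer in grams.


Theoretical ethanol yield: m_EtOH = 0.511 * m_glucose
m_EtOH = 0.511 * 444.14 = 226.9555 g

226.9555 g


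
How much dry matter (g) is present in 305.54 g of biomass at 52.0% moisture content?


Wd = Ww * (1 - MC/100)
= 305.54 * (1 - 52.0/100)
= 146.6592 g

146.6592 g


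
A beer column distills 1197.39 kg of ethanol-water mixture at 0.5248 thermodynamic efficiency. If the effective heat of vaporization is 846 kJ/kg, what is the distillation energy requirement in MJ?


E = m * 846 / (eta * 1000)
= 1197.39 * 846 / (0.5248 * 1000)
= 1930.2438 MJ

1930.2438 MJ


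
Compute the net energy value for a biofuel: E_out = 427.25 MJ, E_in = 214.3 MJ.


NEV = E_out - E_in
= 427.25 - 214.3
= 212.9500 MJ

212.9500 MJ


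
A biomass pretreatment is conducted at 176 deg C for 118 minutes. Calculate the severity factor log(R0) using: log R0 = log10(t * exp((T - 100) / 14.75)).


logR0 = log10(t * exp((T - 100) / 14.75))
= log10(118 * exp((176 - 100) / 14.75))
= 4.3096

4.3096


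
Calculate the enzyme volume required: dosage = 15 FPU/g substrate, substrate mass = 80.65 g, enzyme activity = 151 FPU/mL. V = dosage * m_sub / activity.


V = dosage * m_sub / activity
V = 15 * 80.65 / 151
V = 8.0116 mL

8.0116 mL


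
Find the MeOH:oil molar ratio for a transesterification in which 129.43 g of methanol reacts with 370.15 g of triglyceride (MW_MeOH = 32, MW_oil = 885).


Molar ratio = n_MeOH / n_oil = (MeOH/32) / (oil/885) = (MeOH * 885) / (32 * oil)
= (129.43 * 885) / (32 * 370.15)
= 9.6705

9.6705


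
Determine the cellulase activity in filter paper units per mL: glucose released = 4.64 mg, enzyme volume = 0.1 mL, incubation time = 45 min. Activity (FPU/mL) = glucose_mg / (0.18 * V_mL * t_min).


Activity = glucose_mg / (0.18 mg/umol * V_mL * t_min)
= 4.64 / (0.18 * 0.1 * 45)
= 5.7284 FPU/mL

5.7284 FPU/mL


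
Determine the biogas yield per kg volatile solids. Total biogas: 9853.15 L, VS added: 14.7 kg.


Y = V / VS
= 9853.15 / 14.7
= 670.2823 L/kg VS

670.2823 L/kg VS


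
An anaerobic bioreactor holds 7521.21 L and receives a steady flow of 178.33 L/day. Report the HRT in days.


HRT = V / Q
= 7521.21 / 178.33
= 42.1758 days

42.1758 days


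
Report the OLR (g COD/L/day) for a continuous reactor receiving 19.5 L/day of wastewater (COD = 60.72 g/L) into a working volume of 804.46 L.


OLR = Q * S / V
= 19.5 * 60.72 / 804.46
= 1.4718 g/L/day

1.4718 g/L/day


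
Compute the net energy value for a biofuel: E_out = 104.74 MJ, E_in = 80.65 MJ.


NEV = E_out - E_in
= 104.74 - 80.65
= 24.0900 MJ

24.0900 MJ


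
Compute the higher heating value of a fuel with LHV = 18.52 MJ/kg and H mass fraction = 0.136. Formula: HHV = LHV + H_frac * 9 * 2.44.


HHV = LHV + H_frac * 9 * 2.44
= 18.52 + 0.136 * 9 * 2.44
= 21.5066 MJ/kg

21.5066 MJ/kg


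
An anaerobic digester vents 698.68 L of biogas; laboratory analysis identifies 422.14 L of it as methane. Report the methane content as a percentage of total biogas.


CH4% = V_CH4 / V_total * 100
= 422.14 / 698.68 * 100
= 60.4196%

60.4196%


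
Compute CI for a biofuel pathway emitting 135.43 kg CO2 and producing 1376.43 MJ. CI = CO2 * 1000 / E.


CI = CO2 * 1000 / E
= 135.43 * 1000 / 1376.43
= 98.3922 g CO2/MJ

98.3922 g CO2/MJ


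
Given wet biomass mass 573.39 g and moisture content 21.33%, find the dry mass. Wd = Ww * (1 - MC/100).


Wd = Ww * (1 - MC/100)
= 573.39 * (1 - 21.33/100)
= 451.0859 g

451.0859 g


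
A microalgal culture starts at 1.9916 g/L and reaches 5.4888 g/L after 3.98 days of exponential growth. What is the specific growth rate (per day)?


mu = ln(X2/X1) / dt
= ln(5.4888/1.9916) / 3.98
= 0.2547 per day

0.2547 per day


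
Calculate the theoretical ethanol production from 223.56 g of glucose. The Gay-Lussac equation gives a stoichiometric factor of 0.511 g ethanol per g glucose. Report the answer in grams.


Theoretical ethanol yield: m_EtOH = 0.511 * m_glucose
m_EtOH = 0.511 * 223.56 = 114.2392 g

114.2392 g


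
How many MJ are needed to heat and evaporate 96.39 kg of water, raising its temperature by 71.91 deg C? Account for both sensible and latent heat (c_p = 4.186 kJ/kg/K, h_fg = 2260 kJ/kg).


E = m_water * (4.186 * dT + 2260) / 1000
= 96.39 * (4.186 * 71.91 + 2260) / 1000
= 246.8563 MJ

246.8563 MJ


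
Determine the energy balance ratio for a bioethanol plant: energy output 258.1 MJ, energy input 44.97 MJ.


EROI = E_out / E_in
= 258.1 / 44.97
= 5.7394

5.7394


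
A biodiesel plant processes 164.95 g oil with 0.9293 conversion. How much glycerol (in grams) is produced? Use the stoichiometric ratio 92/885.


glycerol = oil * conv * (92/885)
= 164.95 * 0.9293 * 92 / 885
= 15.9350 g

15.9350 g


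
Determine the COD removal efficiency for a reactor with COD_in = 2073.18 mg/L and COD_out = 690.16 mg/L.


eta = (COD_in - COD_out) / COD_in * 100
= (2073.18 - 690.16) / 2073.18 * 100
= 66.7101%

66.7101%


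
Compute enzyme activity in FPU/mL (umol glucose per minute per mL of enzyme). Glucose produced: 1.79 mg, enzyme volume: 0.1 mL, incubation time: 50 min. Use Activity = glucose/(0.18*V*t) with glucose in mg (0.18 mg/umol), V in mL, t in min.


Activity = glucose_mg / (0.18 mg/umol * V_mL * t_min)
= 1.79 / (0.18 * 0.1 * 50)
= 1.9889 FPU/mL

1.9889 FPU/mL


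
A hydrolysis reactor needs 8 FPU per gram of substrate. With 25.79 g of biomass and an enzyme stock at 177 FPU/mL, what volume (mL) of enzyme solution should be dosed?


V = dosage * m_sub / activity
V = 8 * 25.79 / 177
V = 1.1656 mL

1.1656 mL


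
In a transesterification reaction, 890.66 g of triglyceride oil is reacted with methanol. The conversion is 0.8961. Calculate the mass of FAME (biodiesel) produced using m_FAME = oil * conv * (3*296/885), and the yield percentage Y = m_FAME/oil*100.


m_FAME = oil * conv * (3 * 296 / 885) = oil * conv * (888/885)
= 890.66 * 0.8961 * 888 / 885
= 800.8259 g
Y = m_FAME / oil * 100 = conv * (888/885) * 100
= 0.8961 * 888 / 885 * 100
= 89.91%

800.8259 g FAME; Y = 89.91%


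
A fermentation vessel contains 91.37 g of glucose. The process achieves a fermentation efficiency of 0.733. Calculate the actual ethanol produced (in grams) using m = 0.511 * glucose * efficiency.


Actual ethanol: m = 0.511 * 91.37 * 0.733
m = 34.2238 g

34.2238 g


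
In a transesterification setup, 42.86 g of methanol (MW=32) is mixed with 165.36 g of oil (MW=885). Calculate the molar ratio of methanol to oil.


Molar ratio = n_MeOH / n_oil = (MeOH/32) / (oil/885) = (MeOH * 885) / (32 * oil)
= (42.86 * 885) / (32 * 165.36)
= 7.1683

7.1683


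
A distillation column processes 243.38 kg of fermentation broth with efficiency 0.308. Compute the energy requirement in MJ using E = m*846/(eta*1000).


E = m * 846 / (eta * 1000)
= 243.38 * 846 / (0.308 * 1000)
= 668.5048 MJ

668.5048 MJ


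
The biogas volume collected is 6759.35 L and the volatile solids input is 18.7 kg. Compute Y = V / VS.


Y = V / VS
= 6759.35 / 18.7
= 361.4626 L/kg VS

361.4626 L/kg VS


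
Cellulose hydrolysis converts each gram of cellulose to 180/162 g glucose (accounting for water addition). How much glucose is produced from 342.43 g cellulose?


glucose = cellulose * 180/162
= 342.43 * 180/162
= 380.4778 g

380.4778 g


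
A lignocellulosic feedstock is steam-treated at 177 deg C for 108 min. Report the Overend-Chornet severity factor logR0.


logR0 = log10(t * exp((T - 100) / 14.75))
= log10(108 * exp((177 - 100) / 14.75))
= 4.3006

4.3006


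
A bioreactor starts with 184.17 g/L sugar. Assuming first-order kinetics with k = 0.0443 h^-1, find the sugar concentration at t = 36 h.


S = S0 * exp(-k * t)
S = 184.17 * exp(-0.0443 * 36)
S = 37.3771 g/L

37.3771 g/L


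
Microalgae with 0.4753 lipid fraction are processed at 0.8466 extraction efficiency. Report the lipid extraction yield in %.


Y = lipid_content * extraction_eff * 100
= 0.4753 * 0.8466 * 100
= 40.2389%

40.2389%


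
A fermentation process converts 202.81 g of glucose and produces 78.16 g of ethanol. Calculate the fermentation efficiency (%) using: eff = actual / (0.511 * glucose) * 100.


Fermentation efficiency = (actual / (0.511 * glucose)) * 100
= (78.16 / (0.511 * 202.81)) * 100
= 75.4179%

75.4179%


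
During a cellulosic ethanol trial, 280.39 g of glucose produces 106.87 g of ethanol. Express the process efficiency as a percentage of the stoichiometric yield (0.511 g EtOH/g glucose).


Fermentation efficiency = (actual / (0.511 * glucose)) * 100
= (106.87 / (0.511 * 280.39)) * 100
= 74.5886%

74.5886%


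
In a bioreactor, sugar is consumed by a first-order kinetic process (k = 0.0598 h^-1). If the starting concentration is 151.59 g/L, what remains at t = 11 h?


S = S0 * exp(-k * t)
S = 151.59 * exp(-0.0598 * 11)
S = 78.5221 g/L

78.5221 g/L


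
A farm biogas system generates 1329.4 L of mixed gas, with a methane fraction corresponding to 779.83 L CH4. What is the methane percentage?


CH4% = V_CH4 / V_total * 100
= 779.83 / 1329.4 * 100
= 58.6603%

58.6603%


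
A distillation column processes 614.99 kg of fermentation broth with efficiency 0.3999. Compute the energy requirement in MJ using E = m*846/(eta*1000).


E = m * 846 / (eta * 1000)
= 614.99 * 846 / (0.3999 * 1000)
= 1301.0291 MJ

1301.0291 MJ


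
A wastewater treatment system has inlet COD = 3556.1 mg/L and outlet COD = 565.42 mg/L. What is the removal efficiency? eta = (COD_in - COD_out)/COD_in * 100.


eta = (COD_in - COD_out) / COD_in * 100
= (3556.1 - 565.42) / 3556.1 * 100
= 84.1000%

84.1000%


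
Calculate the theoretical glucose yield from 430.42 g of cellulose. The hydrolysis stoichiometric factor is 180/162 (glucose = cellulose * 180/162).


glucose = cellulose * 180/162
= 430.42 * 180/162
= 478.2444 g

478.2444 g


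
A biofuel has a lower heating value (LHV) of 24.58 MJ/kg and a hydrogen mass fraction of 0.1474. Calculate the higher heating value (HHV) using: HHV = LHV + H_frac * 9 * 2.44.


HHV = LHV + H_frac * 9 * 2.44
= 24.58 + 0.1474 * 9 * 2.44
= 27.8169 MJ/kg

27.8169 MJ/kg


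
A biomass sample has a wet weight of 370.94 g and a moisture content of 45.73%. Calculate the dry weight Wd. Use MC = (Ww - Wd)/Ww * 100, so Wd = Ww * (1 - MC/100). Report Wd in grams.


Wd = Ww * (1 - MC/100)
= 370.94 * (1 - 45.73/100)
= 201.3091 g

201.3091 g


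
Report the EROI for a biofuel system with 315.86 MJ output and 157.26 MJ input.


EROI = E_out / E_in
= 315.86 / 157.26
= 2.0085

2.0085


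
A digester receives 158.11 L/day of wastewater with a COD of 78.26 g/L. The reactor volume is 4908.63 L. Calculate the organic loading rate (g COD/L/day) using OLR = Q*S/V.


OLR = Q * S / V
= 158.11 * 78.26 / 4908.63
= 2.5208 g/L/day

2.5208 g/L/day


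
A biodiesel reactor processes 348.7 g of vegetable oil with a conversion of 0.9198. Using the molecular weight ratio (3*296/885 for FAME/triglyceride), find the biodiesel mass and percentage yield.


m_FAME = oil * conv * (3 * 296 / 885) = oil * conv * (888/885)
= 348.7 * 0.9198 * 888 / 885
= 321.8215 g
Y = m_FAME / oil * 100 = conv * (888/885) * 100
= 0.9198 * 888 / 885 * 100
= 92.29%

321.8215 g FAME; Y = 92.29%


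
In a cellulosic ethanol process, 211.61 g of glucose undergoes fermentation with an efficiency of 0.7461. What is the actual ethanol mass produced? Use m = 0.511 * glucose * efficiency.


Actual ethanol: m = 0.511 * 211.61 * 0.7461
m = 80.6778 g

80.6778 g


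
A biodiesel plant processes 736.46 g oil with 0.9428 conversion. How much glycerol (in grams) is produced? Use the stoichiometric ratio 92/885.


glycerol = oil * conv * (92/885)
= 736.46 * 0.9428 * 92 / 885
= 72.1794 g

72.1794 g


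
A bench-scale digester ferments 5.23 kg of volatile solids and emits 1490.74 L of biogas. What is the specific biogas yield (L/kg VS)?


Y = V / VS
= 1490.74 / 5.23
= 285.0363 L/kg VS

285.0363 L/kg VS


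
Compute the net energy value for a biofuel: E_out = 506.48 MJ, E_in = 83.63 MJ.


NEV = E_out - E_in
= 506.48 - 83.63
= 422.8500 MJ

422.8500 MJ


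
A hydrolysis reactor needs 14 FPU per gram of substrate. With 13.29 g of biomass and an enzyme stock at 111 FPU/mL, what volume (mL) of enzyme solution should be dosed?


V = dosage * m_sub / activity
V = 14 * 13.29 / 111
V = 1.6762 mL

1.6762 mL


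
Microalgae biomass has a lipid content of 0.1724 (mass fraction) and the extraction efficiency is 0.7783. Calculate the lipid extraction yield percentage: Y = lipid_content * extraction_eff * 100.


Y = lipid_content * extraction_eff * 100
= 0.1724 * 0.7783 * 100
= 13.4179%

13.4179%


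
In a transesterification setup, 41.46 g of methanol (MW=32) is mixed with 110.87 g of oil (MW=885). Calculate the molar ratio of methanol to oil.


Molar ratio = n_MeOH / n_oil = (MeOH/32) / (oil/885) = (MeOH * 885) / (32 * oil)
= (41.46 * 885) / (32 * 110.87)
= 10.3421

10.3421


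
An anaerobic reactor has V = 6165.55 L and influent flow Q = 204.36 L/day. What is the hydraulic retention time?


HRT = V / Q
= 6165.55 / 204.36
= 30.1700 days

30.1700 days


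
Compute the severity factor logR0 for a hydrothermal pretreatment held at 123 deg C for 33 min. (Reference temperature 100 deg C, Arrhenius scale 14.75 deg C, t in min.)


logR0 = log10(t * exp((T - 100) / 14.75))
= log10(33 * exp((123 - 100) / 14.75))
= 2.1957

2.1957


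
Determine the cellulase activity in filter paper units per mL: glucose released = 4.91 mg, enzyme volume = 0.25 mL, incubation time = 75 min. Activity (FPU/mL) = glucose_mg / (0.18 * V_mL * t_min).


Activity = glucose_mg / (0.18 mg/umol * V_mL * t_min)
= 4.91 / (0.18 * 0.25 * 75)
= 1.4548 FPU/mL

1.4548 FPU/mL


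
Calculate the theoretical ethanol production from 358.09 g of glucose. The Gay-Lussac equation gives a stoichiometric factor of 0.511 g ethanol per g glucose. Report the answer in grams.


Theoretical ethanol yield: m_EtOH = 0.511 * m_glucose
m_EtOH = 0.511 * 358.09 = 182.9840 g

182.9840 g


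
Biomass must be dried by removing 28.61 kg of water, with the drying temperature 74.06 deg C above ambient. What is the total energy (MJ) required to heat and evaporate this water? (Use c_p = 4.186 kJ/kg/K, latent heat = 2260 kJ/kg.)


E = m_water * (4.186 * dT + 2260) / 1000
= 28.61 * (4.186 * 74.06 + 2260) / 1000
= 73.5281 MJ

73.5281 MJ


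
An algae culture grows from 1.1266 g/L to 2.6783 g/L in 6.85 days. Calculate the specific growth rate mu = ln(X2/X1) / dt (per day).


mu = ln(X2/X1) / dt
= ln(2.6783/1.1266) / 6.85
= 0.1264 per day

0.1264 per day


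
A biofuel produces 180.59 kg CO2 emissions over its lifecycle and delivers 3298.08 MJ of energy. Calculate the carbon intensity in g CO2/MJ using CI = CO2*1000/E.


CI = CO2 * 1000 / E
= 180.59 * 1000 / 3298.08
= 54.7561 g CO2/MJ

54.7561 g CO2/MJ


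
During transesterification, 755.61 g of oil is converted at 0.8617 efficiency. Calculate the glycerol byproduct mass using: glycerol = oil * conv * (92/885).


glycerol = oil * conv * (92/885)
= 755.61 * 0.8617 * 92 / 885
= 67.6859 g

67.6859 g


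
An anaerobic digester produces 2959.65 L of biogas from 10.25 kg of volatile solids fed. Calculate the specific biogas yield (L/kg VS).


Y = V / VS
= 2959.65 / 10.25
= 288.7463 L/kg VS

288.7463 L/kg VS


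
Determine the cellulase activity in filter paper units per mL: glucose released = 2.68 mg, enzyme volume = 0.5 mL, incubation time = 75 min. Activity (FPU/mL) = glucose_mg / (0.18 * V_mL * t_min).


Activity = glucose_mg / (0.18 mg/umol * V_mL * t_min)
= 2.68 / (0.18 * 0.5 * 75)
= 0.3970 FPU/mL

0.3970 FPU/mL


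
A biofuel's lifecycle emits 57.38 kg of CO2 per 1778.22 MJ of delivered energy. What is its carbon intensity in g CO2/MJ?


CI = CO2 * 1000 / E
= 57.38 * 1000 / 1778.22
= 32.2682 g CO2/MJ

32.2682 g CO2/MJ


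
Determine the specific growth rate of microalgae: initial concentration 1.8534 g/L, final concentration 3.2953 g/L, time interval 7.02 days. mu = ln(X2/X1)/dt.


mu = ln(X2/X1) / dt
= ln(3.2953/1.8534) / 7.02
= 0.0820 per day

0.0820 per day


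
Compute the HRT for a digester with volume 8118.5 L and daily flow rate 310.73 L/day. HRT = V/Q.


HRT = V / Q
= 8118.5 / 310.73
= 26.1272 days

26.1272 days


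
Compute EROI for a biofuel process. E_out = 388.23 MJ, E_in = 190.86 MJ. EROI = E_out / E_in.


EROI = E_out / E_in
= 388.23 / 190.86
= 2.0341

2.0341


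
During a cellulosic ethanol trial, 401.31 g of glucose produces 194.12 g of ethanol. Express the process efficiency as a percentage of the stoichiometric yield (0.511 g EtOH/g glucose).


Fermentation efficiency = (actual / (0.511 * glucose)) * 100
= (194.12 / (0.511 * 401.31)) * 100
= 94.6606%

94.6606%


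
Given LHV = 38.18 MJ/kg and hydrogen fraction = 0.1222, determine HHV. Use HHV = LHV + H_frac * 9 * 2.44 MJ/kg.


HHV = LHV + H_frac * 9 * 2.44
= 38.18 + 0.1222 * 9 * 2.44
= 40.8635 MJ/kg

40.8635 MJ/kg


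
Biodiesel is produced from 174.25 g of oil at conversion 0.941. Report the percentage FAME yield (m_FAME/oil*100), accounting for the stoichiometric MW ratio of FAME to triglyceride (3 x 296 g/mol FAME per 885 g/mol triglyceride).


m_FAME = oil * conv * (3 * 296 / 885) = oil * conv * (888/885)
= 174.25 * 0.941 * 888 / 885
= 164.5251 g
Y = m_FAME / oil * 100 = conv * (888/885) * 100
= 0.941 * 888 / 885 * 100
= 94.42%

94.42%


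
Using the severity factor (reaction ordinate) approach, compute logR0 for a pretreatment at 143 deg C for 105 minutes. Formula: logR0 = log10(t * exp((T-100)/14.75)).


logR0 = log10(t * exp((T - 100) / 14.75))
= log10(105 * exp((143 - 100) / 14.75))
= 3.2873

3.2873


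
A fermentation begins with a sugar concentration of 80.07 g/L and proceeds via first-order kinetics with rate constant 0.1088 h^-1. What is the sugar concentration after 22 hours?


S = S0 * exp(-k * t)
S = 80.07 * exp(-0.1088 * 22)
S = 7.3104 g/L

7.3104 g/L


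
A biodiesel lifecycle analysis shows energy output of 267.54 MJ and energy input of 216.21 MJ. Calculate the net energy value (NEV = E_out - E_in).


NEV = E_out - E_in
= 267.54 - 216.21
= 51.3300 MJ

51.3300 MJ


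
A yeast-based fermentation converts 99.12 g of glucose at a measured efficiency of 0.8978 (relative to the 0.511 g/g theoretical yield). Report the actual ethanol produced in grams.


Actual ethanol: m = 0.511 * 99.12 * 0.8978
m = 45.4739 g

45.4739 g


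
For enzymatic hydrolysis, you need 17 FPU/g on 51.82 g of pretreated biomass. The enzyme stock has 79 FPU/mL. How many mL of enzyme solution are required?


V = dosage * m_sub / activity
V = 17 * 51.82 / 79
V = 11.1511 mL

11.1511 mL


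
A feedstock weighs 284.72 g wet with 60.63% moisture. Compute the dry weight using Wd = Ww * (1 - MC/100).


Wd = Ww * (1 - MC/100)
= 284.72 * (1 - 60.63/100)
= 112.0943 g

112.0943 g


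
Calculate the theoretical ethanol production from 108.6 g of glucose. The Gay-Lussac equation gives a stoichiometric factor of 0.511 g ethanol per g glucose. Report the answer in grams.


Theoretical ethanol yield: m_EtOH = 0.511 * m_glucose
m_EtOH = 0.511 * 108.6 = 55.4946 g

55.4946 g


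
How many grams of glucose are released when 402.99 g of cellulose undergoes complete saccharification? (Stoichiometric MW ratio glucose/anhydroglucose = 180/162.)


glucose = cellulose * 180/162
= 402.99 * 180/162
= 447.7667 g

447.7667 g


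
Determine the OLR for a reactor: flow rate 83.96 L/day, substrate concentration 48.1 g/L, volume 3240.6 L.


OLR = Q * S / V
= 83.96 * 48.1 / 3240.6
= 1.2462 g/L/day

1.2462 g/L/day


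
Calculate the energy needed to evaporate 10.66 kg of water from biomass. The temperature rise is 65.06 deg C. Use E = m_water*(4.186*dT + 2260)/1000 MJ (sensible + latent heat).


E = m_water * (4.186 * dT + 2260) / 1000
= 10.66 * (4.186 * 65.06 + 2260) / 1000
= 26.9948 MJ

26.9948 MJ


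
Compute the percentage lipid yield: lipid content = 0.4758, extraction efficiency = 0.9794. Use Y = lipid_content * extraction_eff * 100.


Y = lipid_content * extraction_eff * 100
= 0.4758 * 0.9794 * 100
= 46.5999%

46.5999%


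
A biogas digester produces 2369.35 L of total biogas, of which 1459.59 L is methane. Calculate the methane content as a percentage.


CH4% = V_CH4 / V_total * 100
= 1459.59 / 2369.35 * 100
= 61.6030%

61.6030%


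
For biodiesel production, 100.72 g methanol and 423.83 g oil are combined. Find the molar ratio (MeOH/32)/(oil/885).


Molar ratio = n_MeOH / n_oil = (MeOH/32) / (oil/885) = (MeOH * 885) / (32 * oil)
= (100.72 * 885) / (32 * 423.83)
= 6.5723

6.5723


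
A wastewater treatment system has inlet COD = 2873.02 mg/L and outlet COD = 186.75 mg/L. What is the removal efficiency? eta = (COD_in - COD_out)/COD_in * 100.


eta = (COD_in - COD_out) / COD_in * 100
= (2873.02 - 186.75) / 2873.02 * 100
= 93.4999%

93.4999%


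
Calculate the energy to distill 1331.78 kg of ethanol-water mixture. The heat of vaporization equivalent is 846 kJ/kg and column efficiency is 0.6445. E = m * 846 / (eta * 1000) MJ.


E = m * 846 / (eta * 1000)
= 1331.78 * 846 / (0.6445 * 1000)
= 1748.1550 MJ

1748.1550 MJ


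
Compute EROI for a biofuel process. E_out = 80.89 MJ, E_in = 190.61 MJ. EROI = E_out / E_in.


EROI = E_out / E_in
= 80.89 / 190.61
= 0.4244

0.4244


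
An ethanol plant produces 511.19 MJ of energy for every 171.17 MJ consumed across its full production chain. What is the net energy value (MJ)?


NEV = E_out - E_in
= 511.19 - 171.17
= 340.0200 MJ

340.0200 MJ


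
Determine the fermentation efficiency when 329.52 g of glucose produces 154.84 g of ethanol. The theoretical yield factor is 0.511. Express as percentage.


Fermentation efficiency = (actual / (0.511 * glucose)) * 100
= (154.84 / (0.511 * 329.52)) * 100
= 91.9561%

91.9561%


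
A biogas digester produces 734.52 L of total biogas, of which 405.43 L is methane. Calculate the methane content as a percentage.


CH4% = V_CH4 / V_total * 100
= 405.43 / 734.52 * 100
= 55.1966%

55.1966%


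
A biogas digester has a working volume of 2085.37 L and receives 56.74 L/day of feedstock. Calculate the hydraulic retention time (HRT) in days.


HRT = V / Q
= 2085.37 / 56.74
= 36.7531 days

36.7531 days


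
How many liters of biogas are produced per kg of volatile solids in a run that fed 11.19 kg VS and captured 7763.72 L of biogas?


Y = V / VS
= 7763.72 / 11.19
= 693.8088 L/kg VS

693.8088 L/kg VS


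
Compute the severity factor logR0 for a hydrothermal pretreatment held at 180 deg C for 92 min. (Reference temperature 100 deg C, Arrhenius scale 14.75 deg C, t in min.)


logR0 = log10(t * exp((T - 100) / 14.75))
= log10(92 * exp((180 - 100) / 14.75))
= 4.3193

4.3193


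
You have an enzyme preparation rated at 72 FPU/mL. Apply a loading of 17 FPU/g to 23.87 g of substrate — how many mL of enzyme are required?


V = dosage * m_sub / activity
V = 17 * 23.87 / 72
V = 5.6360 mL

5.6360 mL


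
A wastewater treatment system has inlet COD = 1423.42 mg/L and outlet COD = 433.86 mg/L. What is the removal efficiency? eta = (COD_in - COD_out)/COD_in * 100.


eta = (COD_in - COD_out) / COD_in * 100
= (1423.42 - 433.86) / 1423.42 * 100
= 69.5199%

69.5199%


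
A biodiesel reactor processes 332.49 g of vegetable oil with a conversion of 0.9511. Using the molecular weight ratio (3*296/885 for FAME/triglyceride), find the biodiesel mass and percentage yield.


m_FAME = oil * conv * (3 * 296 / 885) = oil * conv * (888/885)
= 332.49 * 0.9511 * 888 / 885
= 317.3032 g
Y = m_FAME / oil * 100 = conv * (888/885) * 100
= 0.9511 * 888 / 885 * 100
= 95.43%

317.3032 g FAME; Y = 95.43%


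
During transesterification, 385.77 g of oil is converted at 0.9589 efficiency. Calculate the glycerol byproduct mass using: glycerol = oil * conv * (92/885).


glycerol = oil * conv * (92/885)
= 385.77 * 0.9589 * 92 / 885
= 38.4544 g

38.4544 g


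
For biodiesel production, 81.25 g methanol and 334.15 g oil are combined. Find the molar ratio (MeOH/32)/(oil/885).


Molar ratio = n_MeOH / n_oil = (MeOH/32) / (oil/885) = (MeOH * 885) / (32 * oil)
= (81.25 * 885) / (32 * 334.15)
= 6.7247

6.7247


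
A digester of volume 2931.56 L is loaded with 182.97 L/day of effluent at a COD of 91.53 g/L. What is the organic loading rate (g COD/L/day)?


OLR = Q * S / V
= 182.97 * 91.53 / 2931.56
= 5.7127 g/L/day

5.7127 g/L/day


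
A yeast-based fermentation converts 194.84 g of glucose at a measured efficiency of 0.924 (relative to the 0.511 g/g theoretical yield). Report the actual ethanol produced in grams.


Actual ethanol: m = 0.511 * 194.84 * 0.924
m = 91.9964 g

91.9964 g


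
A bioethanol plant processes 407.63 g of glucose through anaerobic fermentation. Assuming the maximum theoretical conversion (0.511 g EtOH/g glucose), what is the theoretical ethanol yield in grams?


Theoretical ethanol yield: m_EtOH = 0.511 * m_glucose
m_EtOH = 0.511 * 407.63 = 208.2989 g

208.2989 g


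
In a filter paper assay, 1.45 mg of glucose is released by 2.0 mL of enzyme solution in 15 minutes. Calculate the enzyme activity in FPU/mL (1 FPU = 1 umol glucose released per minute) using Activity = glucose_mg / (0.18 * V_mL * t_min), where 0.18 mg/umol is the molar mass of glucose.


Activity = glucose_mg / (0.18 mg/umol * V_mL * t_min)
= 1.45 / (0.18 * 2.0 * 15)
= 0.2685 FPU/mL

0.2685 FPU/mL


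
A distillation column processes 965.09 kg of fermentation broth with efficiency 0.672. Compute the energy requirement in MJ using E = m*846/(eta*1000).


E = m * 846 / (eta * 1000)
= 965.09 * 846 / (0.672 * 1000)
= 1214.9794 MJ

1214.9794 MJ


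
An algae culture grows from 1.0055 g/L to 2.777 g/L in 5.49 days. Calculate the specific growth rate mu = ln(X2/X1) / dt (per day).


mu = ln(X2/X1) / dt
= ln(2.777/1.0055) / 5.49
= 0.1850 per day

0.1850 per day


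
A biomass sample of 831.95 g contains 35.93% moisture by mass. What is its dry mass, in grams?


Wd = Ww * (1 - MC/100)
= 831.95 * (1 - 35.93/100)
= 533.0304 g

533.0304 g


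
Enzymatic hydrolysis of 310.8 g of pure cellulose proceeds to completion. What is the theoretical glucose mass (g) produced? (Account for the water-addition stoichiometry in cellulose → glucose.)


glucose = cellulose * 180/162
= 310.8 * 180/162
= 345.3333 g

345.3333 g


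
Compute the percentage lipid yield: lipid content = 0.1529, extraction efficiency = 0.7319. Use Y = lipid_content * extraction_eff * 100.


Y = lipid_content * extraction_eff * 100
= 0.1529 * 0.7319 * 100
= 11.1908%

11.1908%


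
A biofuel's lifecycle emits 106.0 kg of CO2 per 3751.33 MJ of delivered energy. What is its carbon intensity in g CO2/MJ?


CI = CO2 * 1000 / E
= 106.0 * 1000 / 3751.33
= 28.2566 g CO2/MJ

28.2566 g CO2/MJ


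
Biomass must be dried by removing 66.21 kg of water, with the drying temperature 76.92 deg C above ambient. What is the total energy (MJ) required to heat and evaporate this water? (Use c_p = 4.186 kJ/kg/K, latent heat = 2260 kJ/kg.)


E = m_water * (4.186 * dT + 2260) / 1000
= 66.21 * (4.186 * 76.92 + 2260) / 1000
= 170.9534 MJ

170.9534 MJ


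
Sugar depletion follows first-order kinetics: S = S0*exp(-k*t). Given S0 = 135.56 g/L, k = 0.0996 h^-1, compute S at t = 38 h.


S = S0 * exp(-k * t)
S = 135.56 * exp(-0.0996 * 38)
S = 3.0790 g/L

3.0790 g/L


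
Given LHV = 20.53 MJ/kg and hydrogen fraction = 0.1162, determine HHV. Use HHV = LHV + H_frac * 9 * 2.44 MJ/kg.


HHV = LHV + H_frac * 9 * 2.44
= 20.53 + 0.1162 * 9 * 2.44
= 23.0818 MJ/kg

23.0818 MJ/kg


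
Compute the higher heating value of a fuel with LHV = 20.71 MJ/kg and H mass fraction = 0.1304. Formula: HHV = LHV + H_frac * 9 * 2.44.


HHV = LHV + H_frac * 9 * 2.44
= 20.71 + 0.1304 * 9 * 2.44
= 23.5736 MJ/kg

23.5736 MJ/kg


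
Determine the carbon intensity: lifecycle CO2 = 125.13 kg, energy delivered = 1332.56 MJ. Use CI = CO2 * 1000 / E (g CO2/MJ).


CI = CO2 * 1000 / E
= 125.13 * 1000 / 1332.56
= 93.9020 g CO2/MJ

93.9020 g CO2/MJ


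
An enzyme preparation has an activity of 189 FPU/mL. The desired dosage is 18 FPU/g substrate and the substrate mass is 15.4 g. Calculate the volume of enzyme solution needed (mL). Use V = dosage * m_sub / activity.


V = dosage * m_sub / activity
V = 18 * 15.4 / 189
V = 1.4667 mL

1.4667 mL


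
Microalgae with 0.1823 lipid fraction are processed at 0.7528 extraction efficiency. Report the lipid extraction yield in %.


Y = lipid_content * extraction_eff * 100
= 0.1823 * 0.7528 * 100
= 13.7235%

13.7235%


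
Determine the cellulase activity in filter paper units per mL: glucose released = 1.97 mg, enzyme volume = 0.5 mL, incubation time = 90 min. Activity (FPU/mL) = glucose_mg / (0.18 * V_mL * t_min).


Activity = glucose_mg / (0.18 mg/umol * V_mL * t_min)
= 1.97 / (0.18 * 0.5 * 90)
= 0.2432 FPU/mL

0.2432 FPU/mL
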